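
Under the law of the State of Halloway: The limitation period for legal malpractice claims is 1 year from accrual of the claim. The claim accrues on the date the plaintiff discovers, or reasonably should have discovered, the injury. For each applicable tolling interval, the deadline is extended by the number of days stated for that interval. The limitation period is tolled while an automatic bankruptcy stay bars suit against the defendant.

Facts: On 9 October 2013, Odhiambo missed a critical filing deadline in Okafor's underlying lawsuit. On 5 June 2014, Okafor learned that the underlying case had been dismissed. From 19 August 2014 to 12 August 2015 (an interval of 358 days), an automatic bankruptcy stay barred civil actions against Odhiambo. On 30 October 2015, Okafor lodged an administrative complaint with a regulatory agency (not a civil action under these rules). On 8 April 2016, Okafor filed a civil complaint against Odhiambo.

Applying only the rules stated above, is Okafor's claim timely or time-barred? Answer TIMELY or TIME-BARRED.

TIMELY

The claim did not accrue until Okafor discovered the injury on 5 June 2014; the 9 October 2013 act date does not start the clock under the stated rule.
Adding the 1 year base period to 5 June 2014 gives a deadline of 5 June 2015, before any tolling.
Because the automatic bankruptcy stay ran from 19 August 2014 to 12 August 2015, the deadline is extended by 358 days to 28 May 2016.
None of the other events listed affects the running of the period under the stated rules.
Okafor filed on 8 April 2016, before the 28 May 2016 deadline, so the action is timely.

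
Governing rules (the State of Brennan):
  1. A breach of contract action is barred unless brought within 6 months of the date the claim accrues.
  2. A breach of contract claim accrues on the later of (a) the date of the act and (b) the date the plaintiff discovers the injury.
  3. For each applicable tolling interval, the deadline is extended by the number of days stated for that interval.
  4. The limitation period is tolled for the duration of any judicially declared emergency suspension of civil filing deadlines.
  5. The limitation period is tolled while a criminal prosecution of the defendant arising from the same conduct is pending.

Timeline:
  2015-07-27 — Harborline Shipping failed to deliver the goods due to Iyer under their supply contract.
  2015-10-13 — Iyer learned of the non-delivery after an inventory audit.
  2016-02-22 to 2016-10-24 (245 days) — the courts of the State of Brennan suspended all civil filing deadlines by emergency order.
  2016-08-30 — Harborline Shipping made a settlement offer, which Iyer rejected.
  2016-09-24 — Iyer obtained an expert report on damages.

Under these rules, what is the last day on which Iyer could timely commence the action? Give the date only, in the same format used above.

Because discovery on 2015-10-13 post-dates the 2015-07-27 act, accrual under the later-of rule falls on 2015-10-13.
6 months from 2015-10-13 is 2016-04-13.
The emergency suspension of filing deadlines from 2016-02-22 to 2016-10-24 tolled the period for 245 days, extending the deadline to 2016-12-14.
Nothing else in the chronology tolls or restarts the period.

2016-12-14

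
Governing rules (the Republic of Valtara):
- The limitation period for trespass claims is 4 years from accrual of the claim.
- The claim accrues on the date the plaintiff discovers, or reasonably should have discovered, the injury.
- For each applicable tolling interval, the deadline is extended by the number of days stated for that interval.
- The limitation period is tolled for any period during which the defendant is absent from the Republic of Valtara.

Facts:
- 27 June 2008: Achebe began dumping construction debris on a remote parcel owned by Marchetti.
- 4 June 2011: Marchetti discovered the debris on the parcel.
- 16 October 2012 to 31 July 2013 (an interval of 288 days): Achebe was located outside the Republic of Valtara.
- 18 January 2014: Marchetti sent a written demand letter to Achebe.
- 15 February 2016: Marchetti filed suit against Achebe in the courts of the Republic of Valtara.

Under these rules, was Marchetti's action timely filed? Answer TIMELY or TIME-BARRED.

TIMELY

Accrual is tied to discovery, so the period began on 4 June 2011 rather than on 27 June 2008 when the act occurred.
Adding the 4 years base period to 4 June 2011 gives a deadline of 4 June 2015, before any tolling.
The defendant's absence from the jurisdiction from 16 October 2012 to 31 July 2013 tolled the period for 288 days, extending the deadline to 18 March 2016.
Nothing else in the chronology tolls or restarts the period.
Filing on 15 February 2016 beat the 18 March 2016 deadline — the action is timely.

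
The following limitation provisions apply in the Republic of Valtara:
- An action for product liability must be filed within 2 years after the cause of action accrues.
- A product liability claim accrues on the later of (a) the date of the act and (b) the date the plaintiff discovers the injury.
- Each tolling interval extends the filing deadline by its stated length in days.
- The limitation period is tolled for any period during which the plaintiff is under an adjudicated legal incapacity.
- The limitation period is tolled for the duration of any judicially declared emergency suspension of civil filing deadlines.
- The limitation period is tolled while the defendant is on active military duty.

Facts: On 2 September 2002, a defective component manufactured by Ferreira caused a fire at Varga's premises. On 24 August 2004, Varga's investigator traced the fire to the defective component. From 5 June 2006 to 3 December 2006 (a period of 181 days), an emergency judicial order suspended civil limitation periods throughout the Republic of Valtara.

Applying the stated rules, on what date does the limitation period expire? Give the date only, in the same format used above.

Taking the later of the act (2 September 2002) and discovery (24 August 2004), the claim accrued on 24 August 2004.
2 years from 24 August 2004 is 24 August 2006.
The emergency suspension of filing deadlines from 5 June 2006 to 3 December 2006 tolled the period for 181 days, extending the deadline to 21 February 2007.

21 February 2007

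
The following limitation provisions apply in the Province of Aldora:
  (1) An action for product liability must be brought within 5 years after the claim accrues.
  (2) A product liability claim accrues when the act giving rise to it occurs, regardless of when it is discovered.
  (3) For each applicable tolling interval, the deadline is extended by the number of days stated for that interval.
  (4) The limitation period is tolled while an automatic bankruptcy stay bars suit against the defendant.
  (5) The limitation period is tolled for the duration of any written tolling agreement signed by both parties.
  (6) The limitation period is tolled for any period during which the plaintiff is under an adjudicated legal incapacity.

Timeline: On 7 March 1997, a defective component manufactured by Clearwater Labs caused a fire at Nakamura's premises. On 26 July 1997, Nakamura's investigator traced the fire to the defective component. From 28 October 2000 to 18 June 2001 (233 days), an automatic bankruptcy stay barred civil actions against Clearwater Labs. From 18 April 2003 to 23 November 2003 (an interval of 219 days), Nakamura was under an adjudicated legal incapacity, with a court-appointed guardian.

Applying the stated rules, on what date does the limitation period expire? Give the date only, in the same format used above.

26 October 2002

Accrual is governed by the date of the act, so the period began to run on 7 March 1997; the later discovery on 26 July 1997 is irrelevant under the stated rule.
Adding the 5 years base period to 7 March 1997 gives a deadline of 7 March 2002, before any tolling.
The automatic bankruptcy stay from 28 October 2000 to 18 June 2001 tolled the period for 233 days, extending the deadline to 26 October 2002.
The plaintiff's legal incapacity starting 18 April 2003 came too late — the period had run on 26 October 2002 — and so does not extend the deadline.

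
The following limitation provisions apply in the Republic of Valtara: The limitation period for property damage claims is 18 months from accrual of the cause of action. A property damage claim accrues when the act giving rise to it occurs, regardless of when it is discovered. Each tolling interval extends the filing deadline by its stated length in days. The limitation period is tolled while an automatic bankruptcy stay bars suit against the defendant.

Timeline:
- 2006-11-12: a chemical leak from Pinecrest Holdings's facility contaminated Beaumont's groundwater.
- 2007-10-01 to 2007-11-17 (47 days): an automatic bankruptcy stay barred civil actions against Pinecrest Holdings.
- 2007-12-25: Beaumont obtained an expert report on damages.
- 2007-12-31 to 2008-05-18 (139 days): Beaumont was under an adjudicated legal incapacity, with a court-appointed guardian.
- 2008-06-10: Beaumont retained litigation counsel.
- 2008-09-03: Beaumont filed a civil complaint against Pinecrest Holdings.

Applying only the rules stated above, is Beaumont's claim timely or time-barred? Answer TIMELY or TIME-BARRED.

TIME-BARRED

The claim accrued on 2006-11-12, when the wrongful act occurred.
18 months from 2006-11-12 is 2008-05-12.
The automatic bankruptcy stay from 2007-10-01 to 2007-11-17 tolled the period for 47 days, extending the deadline to 2008-06-28.
No stated provision tolls the period for the plaintiff's incapacity, so the interval from 2007-12-31 to 2008-05-18 has no effect on the deadline.
The other events in the timeline have no effect on the limitation period under the stated rules.
Beaumont filed on 2008-09-03, after the 2008-06-28 deadline, so the action is time-barred.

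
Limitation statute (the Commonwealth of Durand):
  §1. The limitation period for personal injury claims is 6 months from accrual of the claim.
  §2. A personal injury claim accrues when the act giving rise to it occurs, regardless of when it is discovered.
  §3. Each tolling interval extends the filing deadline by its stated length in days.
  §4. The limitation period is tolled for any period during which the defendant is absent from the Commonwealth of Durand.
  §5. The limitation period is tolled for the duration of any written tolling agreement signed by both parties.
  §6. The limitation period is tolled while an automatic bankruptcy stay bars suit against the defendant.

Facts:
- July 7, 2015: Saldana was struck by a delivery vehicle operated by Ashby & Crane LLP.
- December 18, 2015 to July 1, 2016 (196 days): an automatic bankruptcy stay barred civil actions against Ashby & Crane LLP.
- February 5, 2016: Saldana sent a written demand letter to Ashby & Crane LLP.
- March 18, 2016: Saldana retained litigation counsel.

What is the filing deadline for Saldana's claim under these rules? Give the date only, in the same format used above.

July 21, 2016

The claim accrued on July 7, 2015, when the wrongful act occurred.
The untolled deadline — 6 months after July 7, 2015 — is January 7, 2016.
The period was tolled for 196 days by the automatic bankruptcy stay (December 18, 2015 to July 1, 2016), pushing the deadline to July 21, 2016.
None of the other events listed affects the running of the period under the stated rules.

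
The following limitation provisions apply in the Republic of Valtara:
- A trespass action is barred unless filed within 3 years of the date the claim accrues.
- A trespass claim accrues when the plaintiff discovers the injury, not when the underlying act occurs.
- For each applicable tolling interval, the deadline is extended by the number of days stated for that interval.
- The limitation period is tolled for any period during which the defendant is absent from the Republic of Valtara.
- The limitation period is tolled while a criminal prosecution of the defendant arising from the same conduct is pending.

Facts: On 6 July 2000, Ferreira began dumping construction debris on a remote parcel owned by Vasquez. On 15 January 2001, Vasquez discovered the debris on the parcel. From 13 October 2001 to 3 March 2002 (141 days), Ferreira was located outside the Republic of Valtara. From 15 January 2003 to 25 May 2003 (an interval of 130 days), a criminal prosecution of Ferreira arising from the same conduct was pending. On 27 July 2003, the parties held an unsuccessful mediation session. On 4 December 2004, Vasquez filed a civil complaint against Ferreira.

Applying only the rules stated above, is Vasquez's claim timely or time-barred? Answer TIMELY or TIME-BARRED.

Accrual is tied to discovery, so the period began on 15 January 2001 rather than on 6 July 2000 when the act occurred.
The untolled deadline — 3 years after 15 January 2001 — is 15 January 2004.
The defendant's absence from the jurisdiction from 13 October 2001 to 3 March 2002 tolled the period for 141 days, extending the deadline to 4 June 2004.
The pending criminal prosecution from 15 January 2003 to 25 May 2003 tolled the period for 130 days, extending the deadline to 12 October 2004.
None of the other events listed affects the running of the period under the stated rules.
Vasquez filed on 4 December 2004, after the 12 October 2004 deadline, so the action is time-barred.

TIME-BARRED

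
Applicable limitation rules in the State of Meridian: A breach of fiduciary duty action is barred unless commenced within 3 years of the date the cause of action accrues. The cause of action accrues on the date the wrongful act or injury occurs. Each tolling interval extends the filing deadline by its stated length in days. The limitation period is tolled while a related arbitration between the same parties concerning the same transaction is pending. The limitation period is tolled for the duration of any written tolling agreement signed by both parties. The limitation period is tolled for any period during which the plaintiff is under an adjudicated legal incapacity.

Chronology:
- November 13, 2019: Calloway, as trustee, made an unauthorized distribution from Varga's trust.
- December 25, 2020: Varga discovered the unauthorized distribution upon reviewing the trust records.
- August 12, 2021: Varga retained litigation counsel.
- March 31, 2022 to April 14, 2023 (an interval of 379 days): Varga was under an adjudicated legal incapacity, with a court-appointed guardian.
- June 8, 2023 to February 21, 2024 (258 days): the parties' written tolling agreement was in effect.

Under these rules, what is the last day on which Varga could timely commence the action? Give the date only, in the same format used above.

August 11, 2024

Accrual is governed by the date of the act, so the period began to run on November 13, 2019; the later discovery on December 25, 2020 is irrelevant under the stated rule.
Adding the 3 years base period to November 13, 2019 gives a deadline of November 13, 2022, before any tolling.
The plaintiff's legal incapacity from March 31, 2022 to April 14, 2023 tolled the period for 379 days, extending the deadline to November 27, 2023.
Because the written tolling agreement ran from June 8, 2023 to February 21, 2024, the deadline is extended by 258 days to August 11, 2024.
None of the other events listed affects the running of the period under the stated rules.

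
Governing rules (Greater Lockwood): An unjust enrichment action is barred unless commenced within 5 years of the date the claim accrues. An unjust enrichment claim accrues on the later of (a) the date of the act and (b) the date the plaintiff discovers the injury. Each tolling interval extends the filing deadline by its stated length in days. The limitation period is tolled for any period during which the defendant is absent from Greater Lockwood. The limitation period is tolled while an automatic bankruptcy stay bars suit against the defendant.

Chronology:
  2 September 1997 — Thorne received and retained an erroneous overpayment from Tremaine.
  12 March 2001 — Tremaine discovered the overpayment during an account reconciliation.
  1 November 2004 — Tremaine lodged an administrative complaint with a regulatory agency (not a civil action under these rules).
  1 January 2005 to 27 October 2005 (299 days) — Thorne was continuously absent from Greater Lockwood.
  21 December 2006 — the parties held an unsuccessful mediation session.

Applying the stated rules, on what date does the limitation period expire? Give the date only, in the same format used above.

5 January 2007

Taking the later of the act (2 September 1997) and discovery (12 March 2001), the claim accrued on 12 March 2001.
Adding the 5 years base period to 12 March 2001 gives a deadline of 12 March 2006, before any tolling.
The defendant's absence from the jurisdiction from 1 January 2005 to 27 October 2005 tolled the period for 299 days, extending the deadline to 5 January 2007.
None of the other events listed affects the running of the period under the stated rules.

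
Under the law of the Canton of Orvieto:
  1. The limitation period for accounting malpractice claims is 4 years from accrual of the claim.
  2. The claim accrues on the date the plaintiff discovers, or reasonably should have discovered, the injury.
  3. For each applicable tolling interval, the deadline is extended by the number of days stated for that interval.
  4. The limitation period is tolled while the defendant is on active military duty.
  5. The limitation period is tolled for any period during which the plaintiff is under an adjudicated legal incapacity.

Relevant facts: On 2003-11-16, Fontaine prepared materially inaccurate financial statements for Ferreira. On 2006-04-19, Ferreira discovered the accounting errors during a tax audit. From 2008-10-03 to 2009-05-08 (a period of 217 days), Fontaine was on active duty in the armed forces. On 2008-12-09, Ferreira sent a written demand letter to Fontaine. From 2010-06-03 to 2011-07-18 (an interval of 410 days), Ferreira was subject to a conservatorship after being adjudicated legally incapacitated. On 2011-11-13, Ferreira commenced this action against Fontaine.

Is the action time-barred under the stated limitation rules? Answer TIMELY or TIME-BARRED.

The claim did not accrue until Ferreira discovered the injury on 2006-04-19; the 2003-11-16 act date does not start the clock under the stated rule.
The untolled deadline — 4 years after 2006-04-19 — is 2010-04-19.
Because the defendant's active military service ran from 2008-10-03 to 2009-05-08, the deadline is extended by 217 days to 2010-11-22.
Because the plaintiff's legal incapacity ran from 2010-06-03 to 2011-07-18, the deadline is extended by 410 days to 2012-01-06.
Nothing else in the chronology tolls or restarts the period.
The 2011-11-13 filing precedes the 2012-01-06 deadline; the claim is timely.

TIMELY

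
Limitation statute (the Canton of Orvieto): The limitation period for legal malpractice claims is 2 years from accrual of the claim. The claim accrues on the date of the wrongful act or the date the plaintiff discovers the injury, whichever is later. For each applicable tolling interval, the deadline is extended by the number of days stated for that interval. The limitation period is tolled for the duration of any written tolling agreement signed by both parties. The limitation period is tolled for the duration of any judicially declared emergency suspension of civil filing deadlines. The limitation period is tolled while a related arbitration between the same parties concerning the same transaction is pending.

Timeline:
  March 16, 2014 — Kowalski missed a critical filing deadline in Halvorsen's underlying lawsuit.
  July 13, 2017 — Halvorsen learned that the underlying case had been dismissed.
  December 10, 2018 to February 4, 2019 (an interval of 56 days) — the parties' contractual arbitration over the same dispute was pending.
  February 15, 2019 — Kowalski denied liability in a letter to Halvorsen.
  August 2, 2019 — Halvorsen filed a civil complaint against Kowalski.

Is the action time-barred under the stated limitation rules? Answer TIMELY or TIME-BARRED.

TIMELY

Because discovery on July 13, 2017 post-dates the March 16, 2014 act, accrual under the later-of rule falls on July 13, 2017.
Adding the 2 years base period to July 13, 2017 gives a deadline of July 13, 2019, before any tolling.
The period was tolled for 56 days by the pending related arbitration (December 10, 2018 to February 4, 2019), pushing the deadline to September 7, 2019.
None of the other events listed affects the running of the period under the stated rules.
Halvorsen filed on August 2, 2019, before the September 7, 2019 deadline, so the action is timely.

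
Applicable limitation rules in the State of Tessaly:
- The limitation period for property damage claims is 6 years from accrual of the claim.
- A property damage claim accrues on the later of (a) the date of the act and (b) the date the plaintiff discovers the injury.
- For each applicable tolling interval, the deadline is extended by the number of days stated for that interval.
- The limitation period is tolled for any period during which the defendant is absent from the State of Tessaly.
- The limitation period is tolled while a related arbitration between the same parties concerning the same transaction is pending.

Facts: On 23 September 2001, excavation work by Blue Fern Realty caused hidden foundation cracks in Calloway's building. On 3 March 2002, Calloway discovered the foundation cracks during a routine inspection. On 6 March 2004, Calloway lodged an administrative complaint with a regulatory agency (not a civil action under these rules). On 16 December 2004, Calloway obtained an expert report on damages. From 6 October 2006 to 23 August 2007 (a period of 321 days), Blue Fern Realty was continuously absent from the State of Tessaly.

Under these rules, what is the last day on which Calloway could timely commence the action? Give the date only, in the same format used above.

Taking the later of the act (23 September 2001) and discovery (3 March 2002), the claim accrued on 3 March 2002.
The untolled deadline — 6 years after 3 March 2002 — is 3 March 2008.
Because the defendant's absence from the jurisdiction ran from 6 October 2006 to 23 August 2007, the deadline is extended by 321 days to 18 January 2009.
Nothing else in the chronology tolls or restarts the period.

18 January 2009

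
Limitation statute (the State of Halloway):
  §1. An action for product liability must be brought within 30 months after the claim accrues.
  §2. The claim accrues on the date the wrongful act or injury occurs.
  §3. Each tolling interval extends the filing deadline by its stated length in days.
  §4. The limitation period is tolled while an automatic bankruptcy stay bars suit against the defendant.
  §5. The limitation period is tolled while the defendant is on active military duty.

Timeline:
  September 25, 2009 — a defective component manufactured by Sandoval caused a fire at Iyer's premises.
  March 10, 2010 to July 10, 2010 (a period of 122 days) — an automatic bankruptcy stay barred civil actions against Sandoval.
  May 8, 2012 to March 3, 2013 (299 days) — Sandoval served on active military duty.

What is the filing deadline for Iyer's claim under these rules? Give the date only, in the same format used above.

The claim accrued on September 25, 2009, the date of the act.
The untolled deadline — 30 months after September 25, 2009 — is March 25, 2012.
Because the automatic bankruptcy stay ran from March 10, 2010 to July 10, 2010, the deadline is extended by 122 days to July 25, 2012.
Because the defendant's active military service ran from May 8, 2012 to March 3, 2013, the deadline is extended by 299 days to May 20, 2013.

May 20, 2013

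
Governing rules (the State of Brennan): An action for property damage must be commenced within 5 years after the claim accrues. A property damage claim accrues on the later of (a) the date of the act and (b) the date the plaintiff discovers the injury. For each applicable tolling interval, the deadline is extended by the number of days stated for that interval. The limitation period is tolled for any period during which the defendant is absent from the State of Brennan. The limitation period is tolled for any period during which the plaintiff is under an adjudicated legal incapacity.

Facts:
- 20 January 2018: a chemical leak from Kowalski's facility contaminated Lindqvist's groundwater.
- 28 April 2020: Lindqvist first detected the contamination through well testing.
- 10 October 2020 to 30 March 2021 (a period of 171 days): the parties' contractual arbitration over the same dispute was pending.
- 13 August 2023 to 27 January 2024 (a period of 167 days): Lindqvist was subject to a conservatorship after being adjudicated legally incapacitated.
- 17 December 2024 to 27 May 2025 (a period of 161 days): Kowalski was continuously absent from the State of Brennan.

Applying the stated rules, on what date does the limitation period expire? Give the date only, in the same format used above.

Because discovery on 28 April 2020 post-dates the 20 January 2018 act, accrual under the later-of rule falls on 28 April 2020.
Adding the 5 years base period to 28 April 2020 gives a deadline of 28 April 2025, before any tolling.
The plaintiff's legal incapacity from 13 August 2023 to 27 January 2024 tolled the period for 167 days, extending the deadline to 12 October 2025.
Because the defendant's absence from the jurisdiction ran from 17 December 2024 to 27 May 2025, the deadline is extended by 161 days to 22 March 2026.
No stated provision tolls the period for a pending arbitration, so the interval from 10 October 2020 to 30 March 2021 has no effect on the deadline.

22 March 2026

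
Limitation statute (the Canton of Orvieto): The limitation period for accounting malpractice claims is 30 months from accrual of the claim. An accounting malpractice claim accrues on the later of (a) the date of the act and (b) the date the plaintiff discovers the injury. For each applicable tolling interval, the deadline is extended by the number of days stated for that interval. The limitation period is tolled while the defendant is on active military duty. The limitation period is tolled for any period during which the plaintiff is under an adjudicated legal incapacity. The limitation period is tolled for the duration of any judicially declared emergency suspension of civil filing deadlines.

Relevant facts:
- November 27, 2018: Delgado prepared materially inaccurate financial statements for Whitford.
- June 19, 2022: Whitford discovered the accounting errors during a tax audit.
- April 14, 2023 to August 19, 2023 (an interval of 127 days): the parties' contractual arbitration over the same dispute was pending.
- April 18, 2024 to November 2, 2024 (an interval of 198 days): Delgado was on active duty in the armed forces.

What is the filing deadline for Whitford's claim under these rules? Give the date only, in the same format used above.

July 5, 2025

The claim accrued on June 19, 2022 — the later of the November 27, 2018 act and the June 19, 2022 discovery.
Adding the 30 months base period to June 19, 2022 gives a deadline of December 19, 2024, before any tolling.
The period was tolled for 198 days by the defendant's active military service (April 18, 2024 to November 2, 2024), pushing the deadline to July 5, 2025.
No stated provision tolls the period for a pending arbitration, so the interval from April 14, 2023 to August 19, 2023 has no effect on the deadline.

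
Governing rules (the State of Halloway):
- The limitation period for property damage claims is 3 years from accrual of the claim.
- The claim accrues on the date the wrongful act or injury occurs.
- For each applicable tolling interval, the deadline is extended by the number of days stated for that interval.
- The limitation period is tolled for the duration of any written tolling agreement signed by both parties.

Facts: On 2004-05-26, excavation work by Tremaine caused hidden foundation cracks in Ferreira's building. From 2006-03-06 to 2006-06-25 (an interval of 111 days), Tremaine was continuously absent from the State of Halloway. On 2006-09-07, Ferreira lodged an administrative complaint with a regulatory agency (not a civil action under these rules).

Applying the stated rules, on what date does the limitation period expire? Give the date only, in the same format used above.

The claim accrued on 2004-05-26, when the wrongful act occurred.
3 years from 2004-05-26 is 2007-05-26.
No stated provision tolls the period for the defendant's absence, so the interval from 2006-03-06 to 2006-06-25 has no effect on the deadline.
None of the other events listed affects the running of the period under the stated rules.

2007-05-26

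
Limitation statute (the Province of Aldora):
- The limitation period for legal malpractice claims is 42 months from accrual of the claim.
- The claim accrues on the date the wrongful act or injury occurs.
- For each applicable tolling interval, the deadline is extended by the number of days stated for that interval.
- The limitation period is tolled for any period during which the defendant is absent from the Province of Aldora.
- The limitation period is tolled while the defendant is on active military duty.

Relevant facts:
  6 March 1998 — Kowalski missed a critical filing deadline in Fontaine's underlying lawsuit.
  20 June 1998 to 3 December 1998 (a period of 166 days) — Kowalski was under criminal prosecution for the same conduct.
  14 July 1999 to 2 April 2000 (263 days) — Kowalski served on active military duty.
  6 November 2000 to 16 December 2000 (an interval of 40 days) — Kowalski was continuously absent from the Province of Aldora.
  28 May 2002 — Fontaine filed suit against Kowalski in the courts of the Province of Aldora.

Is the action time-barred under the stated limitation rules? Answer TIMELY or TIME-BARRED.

TIMELY

The claim accrued on 6 March 1998, the date of the act.
Adding the 42 months base period to 6 March 1998 gives a deadline of 6 September 2001, before any tolling.
Because the defendant's active military service ran from 14 July 1999 to 2 April 2000, the deadline is extended by 263 days to 27 May 2002.
Because the defendant's absence from the jurisdiction ran from 6 November 2000 to 16 December 2000, the deadline is extended by 40 days to 6 July 2002.
Although a criminal prosecution ran from 20 June 1998 to 3 December 1998, the stated rules do not make that a tolling event, so it is disregarded.
Fontaine filed on 28 May 2002, before the 6 July 2002 deadline, so the action is timely.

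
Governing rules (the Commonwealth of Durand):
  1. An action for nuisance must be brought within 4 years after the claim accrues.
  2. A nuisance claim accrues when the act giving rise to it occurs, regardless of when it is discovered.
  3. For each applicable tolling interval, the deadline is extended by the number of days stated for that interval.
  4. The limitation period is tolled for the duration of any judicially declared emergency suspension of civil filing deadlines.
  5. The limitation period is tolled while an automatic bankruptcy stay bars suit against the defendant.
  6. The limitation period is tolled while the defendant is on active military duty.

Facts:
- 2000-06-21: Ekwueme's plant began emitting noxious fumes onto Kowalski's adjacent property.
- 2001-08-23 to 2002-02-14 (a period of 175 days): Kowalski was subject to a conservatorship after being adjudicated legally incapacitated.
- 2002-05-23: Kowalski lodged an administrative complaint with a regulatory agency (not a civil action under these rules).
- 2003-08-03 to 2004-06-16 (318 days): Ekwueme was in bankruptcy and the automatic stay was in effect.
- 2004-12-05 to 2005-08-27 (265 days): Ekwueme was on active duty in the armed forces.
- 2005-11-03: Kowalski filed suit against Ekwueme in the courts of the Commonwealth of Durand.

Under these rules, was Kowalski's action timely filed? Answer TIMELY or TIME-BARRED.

The limitation period began to run on 2000-06-21.
Adding the 4 years base period to 2000-06-21 gives a deadline of 2004-06-21, before any tolling.
The automatic bankruptcy stay from 2003-08-03 to 2004-06-16 tolled the period for 318 days, extending the deadline to 2005-05-05.
The defendant's active military service from 2004-12-05 to 2005-08-27 tolled the period for 265 days, extending the deadline to 2006-01-25.
The plaintiff's legal incapacity from 2001-08-23 to 2002-02-14 does not toll the period, because no stated rule makes the plaintiff's incapacity a tolling event.
None of the other events listed affects the running of the period under the stated rules.
Filing on 2005-11-03 beat the 2006-01-25 deadline — the action is timely.

TIMELY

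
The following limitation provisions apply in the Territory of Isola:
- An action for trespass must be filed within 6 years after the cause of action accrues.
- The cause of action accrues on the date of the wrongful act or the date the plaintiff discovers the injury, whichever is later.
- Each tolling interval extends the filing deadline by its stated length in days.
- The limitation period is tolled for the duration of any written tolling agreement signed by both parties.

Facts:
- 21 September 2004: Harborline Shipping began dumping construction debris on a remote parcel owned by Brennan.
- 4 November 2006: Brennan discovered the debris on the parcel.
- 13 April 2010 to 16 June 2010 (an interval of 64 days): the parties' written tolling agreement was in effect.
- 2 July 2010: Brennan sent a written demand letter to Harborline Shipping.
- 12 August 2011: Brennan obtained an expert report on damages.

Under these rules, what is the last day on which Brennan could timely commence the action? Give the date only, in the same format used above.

7 January 2013

Because discovery on 4 November 2006 post-dates the 21 September 2004 act, accrual under the later-of rule falls on 4 November 2006.
The untolled deadline — 6 years after 4 November 2006 — is 4 November 2012.
The period was tolled for 64 days by the written tolling agreement (13 April 2010 to 16 June 2010), pushing the deadline to 7 January 2013.
Nothing else in the chronology tolls or restarts the period.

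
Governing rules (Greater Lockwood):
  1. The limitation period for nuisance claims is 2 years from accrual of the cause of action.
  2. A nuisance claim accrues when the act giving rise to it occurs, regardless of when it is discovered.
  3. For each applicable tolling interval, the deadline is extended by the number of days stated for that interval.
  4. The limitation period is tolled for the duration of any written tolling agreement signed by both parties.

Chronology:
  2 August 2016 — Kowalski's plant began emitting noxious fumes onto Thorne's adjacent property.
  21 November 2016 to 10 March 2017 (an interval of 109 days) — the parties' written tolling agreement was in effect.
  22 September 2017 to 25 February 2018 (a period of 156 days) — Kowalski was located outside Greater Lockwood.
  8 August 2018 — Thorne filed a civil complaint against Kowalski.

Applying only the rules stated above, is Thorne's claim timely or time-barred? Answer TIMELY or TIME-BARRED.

TIMELY

The cause of action accrued on 2 August 2016, the date of the act.
Adding the 2 years base period to 2 August 2016 gives a deadline of 2 August 2018, before any tolling.
Because the written tolling agreement ran from 21 November 2016 to 10 March 2017, the deadline is extended by 109 days to 19 November 2018.
The defendant's absence from the jurisdiction from 22 September 2017 to 25 February 2018 does not toll the period, because no stated rule makes the defendant's absence a tolling event.
Thorne filed on 8 August 2018, before the 19 November 2018 deadline, so the action is timely.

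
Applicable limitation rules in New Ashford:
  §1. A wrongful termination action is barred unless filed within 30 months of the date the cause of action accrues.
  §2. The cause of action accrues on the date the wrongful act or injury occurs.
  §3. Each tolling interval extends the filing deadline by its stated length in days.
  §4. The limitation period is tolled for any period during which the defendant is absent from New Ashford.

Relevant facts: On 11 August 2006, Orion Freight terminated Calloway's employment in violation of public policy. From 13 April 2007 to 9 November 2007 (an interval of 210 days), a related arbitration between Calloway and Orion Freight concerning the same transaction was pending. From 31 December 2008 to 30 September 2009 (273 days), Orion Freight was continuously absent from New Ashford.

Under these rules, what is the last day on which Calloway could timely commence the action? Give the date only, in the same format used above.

11 November 2009

The cause of action accrued on 11 August 2006, the date of the act.
The untolled deadline — 30 months after 11 August 2006 — is 11 February 2009.
The defendant's absence from the jurisdiction from 31 December 2008 to 30 September 2009 tolled the period for 273 days, extending the deadline to 11 November 2009.
Although a pending arbitration ran from 13 April 2007 to 9 November 2007, the stated rules do not make that a tolling event, so it is disregarded.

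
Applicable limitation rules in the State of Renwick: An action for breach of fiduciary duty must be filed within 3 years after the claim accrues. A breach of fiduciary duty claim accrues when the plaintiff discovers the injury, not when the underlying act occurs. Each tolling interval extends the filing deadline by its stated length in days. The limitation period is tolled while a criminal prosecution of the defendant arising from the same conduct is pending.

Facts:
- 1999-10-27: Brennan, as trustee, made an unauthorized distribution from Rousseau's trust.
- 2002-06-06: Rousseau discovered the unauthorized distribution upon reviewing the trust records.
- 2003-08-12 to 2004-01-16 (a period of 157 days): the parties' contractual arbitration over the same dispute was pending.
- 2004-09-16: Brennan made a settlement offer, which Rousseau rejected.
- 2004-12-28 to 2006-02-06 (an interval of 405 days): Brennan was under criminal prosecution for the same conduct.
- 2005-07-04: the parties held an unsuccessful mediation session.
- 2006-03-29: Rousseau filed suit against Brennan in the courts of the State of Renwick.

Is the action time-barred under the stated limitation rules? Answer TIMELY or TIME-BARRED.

Under the discovery rule, the claim accrued on 2002-06-06, when Rousseau discovered the injury — not on the 1999-10-27 date of the underlying act.
3 years from 2002-06-06 is 2005-06-06.
Because the pending criminal prosecution ran from 2004-12-28 to 2006-02-06, the deadline is extended by 405 days to 2006-07-16.
The pending related arbitration from 2003-08-12 to 2004-01-16 does not toll the period, because no stated rule makes a pending arbitration a tolling event.
Nothing else in the chronology tolls or restarts the period.
Rousseau filed on 2006-03-29, before the 2006-07-16 deadline, so the action is timely.

TIMELY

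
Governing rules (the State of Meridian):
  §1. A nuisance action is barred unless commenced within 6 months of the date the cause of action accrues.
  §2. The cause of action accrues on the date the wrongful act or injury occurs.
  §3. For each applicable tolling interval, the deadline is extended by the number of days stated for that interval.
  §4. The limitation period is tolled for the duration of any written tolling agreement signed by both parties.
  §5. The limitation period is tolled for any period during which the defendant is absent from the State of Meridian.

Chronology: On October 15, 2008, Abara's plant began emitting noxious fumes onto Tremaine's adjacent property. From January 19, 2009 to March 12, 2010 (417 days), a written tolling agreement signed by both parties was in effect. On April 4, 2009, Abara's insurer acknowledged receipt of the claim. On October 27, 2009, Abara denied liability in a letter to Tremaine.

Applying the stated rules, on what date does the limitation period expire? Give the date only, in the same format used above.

The limitation period began to run on October 15, 2008.
The untolled deadline — 6 months after October 15, 2008 — is April 15, 2009.
The period was tolled for 417 days by the written tolling agreement (January 19, 2009 to March 12, 2010), pushing the deadline to June 6, 2010.
The other events in the timeline have no effect on the limitation period under the stated rules.

June 6, 2010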